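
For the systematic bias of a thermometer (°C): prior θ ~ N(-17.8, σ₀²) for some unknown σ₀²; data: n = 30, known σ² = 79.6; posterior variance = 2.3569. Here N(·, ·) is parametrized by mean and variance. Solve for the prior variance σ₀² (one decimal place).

σ₀² = 21.1

For the Normal–Normal model with known σ², precisions add: τ_n = τ₀ + n/σ².
So 1/σ₀² = 1/2.3569 − 30/79.6 = 0.424286 − 0.376884 = 0.047402.
Hence σ₀² = 1/0.047402 ≈ 21.1.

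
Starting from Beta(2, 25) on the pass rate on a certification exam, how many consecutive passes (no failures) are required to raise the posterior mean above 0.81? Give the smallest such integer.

k = 105

After k passes and 0 failures the posterior is Beta(2+k, 25), with mean (2+k)/(2+25+k).
Set (2+k)/(27+k) > 0.81 and solve: k > (0.81·27 − 2)/(1 − 0.81) = 104.579.
The smallest integer exceeding 104.579 is 105.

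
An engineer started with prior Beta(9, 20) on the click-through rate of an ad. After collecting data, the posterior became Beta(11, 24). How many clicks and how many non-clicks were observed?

A Beta(a, b) prior with s successes and f failures in binomial data gives a Beta(a+s, b+f) posterior.
Match parameters: s=11−9=2, f=24−20=4.

2 clicks and 4 non-clicks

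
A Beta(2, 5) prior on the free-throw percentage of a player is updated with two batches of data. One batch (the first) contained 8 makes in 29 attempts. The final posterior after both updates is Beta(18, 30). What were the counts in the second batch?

8 makes and 4 misses

Sequential conjugate updates are equivalent to a single update on the pooled data, so total successes = posterior α − prior α and total failures = posterior β − prior β.
Total across both batches: 18−2=16 makes, 30−5=25 misses.
Subtract the first batch: 16−8=8 makes and 25−21=4 misses.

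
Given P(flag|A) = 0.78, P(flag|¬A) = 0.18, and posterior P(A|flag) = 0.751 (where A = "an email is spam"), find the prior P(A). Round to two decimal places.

In odds form, posterior odds = prior odds × likelihood ratio, so prior odds = posterior odds ÷ LR.
Posterior odds = 0.751/(1−0.751) = 3.0161. LR = 0.78/0.18 = 4.3333.
Prior odds = 3.0161/4.3333 = 0.6960, so P(A) = 0.6960/(1+0.6960) ≈ 0.41.

P(A) = 0.41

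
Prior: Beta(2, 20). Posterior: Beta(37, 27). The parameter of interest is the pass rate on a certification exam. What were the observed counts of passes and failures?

35 passes and 7 failures

Under Beta–binomial conjugacy the posterior parameters are (a+s, b+f).
So s = 37 − 2 = 35 and f = 27 − 20 = 7.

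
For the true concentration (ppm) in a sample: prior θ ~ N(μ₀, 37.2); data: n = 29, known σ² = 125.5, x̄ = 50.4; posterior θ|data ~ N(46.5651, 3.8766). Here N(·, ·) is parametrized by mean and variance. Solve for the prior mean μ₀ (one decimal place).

The posterior mean is a precision-weighted average: μ_n = (τ₀μ₀ + τ_data·x̄)/(τ₀+τ_data), with τ₀=1/σ₀² and τ_data=n/σ².
Here τ₀ = 1/37.2 = 0.026882 and τ_data = 29/125.5 = 0.231076, so τ_n = 0.257958.
Rearranging for μ₀: μ₀ = (μ_n·τ_n − τ_data·x̄)/τ₀ = (46.5651·0.257958 − 0.231076·50.4) / 0.026882 = 0.365610/0.026882 ≈ 13.6.

μ₀ = 13.6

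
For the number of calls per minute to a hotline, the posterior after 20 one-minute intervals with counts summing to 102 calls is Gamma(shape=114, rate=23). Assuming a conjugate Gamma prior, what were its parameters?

Gamma(shape=12, rate=3)

Gamma–Poisson conjugacy: posterior shape = α + Σxᵢ, posterior rate = β + n.
So α = 114 − 102 = 12 and β = 23 − 20 = 3.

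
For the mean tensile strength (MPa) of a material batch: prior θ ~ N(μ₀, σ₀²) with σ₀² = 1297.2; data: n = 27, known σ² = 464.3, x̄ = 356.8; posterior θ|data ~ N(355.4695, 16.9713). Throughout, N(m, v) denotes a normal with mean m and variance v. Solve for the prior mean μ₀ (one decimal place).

The posterior mean is a precision-weighted average: μ_n = (τ₀μ₀ + τ_data·x̄)/(τ₀+τ_data), with τ₀=1/σ₀² and τ_data=n/σ².
Here τ₀ = 1/1297.2 = 0.000771 and τ_data = 27/464.3 = 0.058152, so τ_n = 0.058923.
Rearranging for μ₀: μ₀ = (μ_n·τ_n − τ_data·x̄)/τ₀ = (355.4695·0.058923 − 0.058152·356.8) / 0.000771 = 0.196696/0.000771 ≈ 255.1.

μ₀ = 255.1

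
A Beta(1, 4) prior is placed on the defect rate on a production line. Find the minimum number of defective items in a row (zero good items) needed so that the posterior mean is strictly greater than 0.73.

k = 10

After k defective items and 0 good items the posterior is Beta(1+k, 4), with mean (1+k)/(1+4+k).
Set (1+k)/(5+k) > 0.73 and solve: k > (0.73·5 − 1)/(1 − 0.73) = 9.815.
The smallest integer exceeding 9.815 is 10, and checking k=10: (11)/(15) = 0.7333 > 0.73.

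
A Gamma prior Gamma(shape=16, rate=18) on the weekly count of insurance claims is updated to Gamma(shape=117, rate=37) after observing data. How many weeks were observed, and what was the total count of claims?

A Gamma(α, β) prior (rate parametrization) on a Poisson rate with n observations summing to S gives posterior Gamma(α+S, β+n).
Matching: Σxᵢ = 117 − 16 = 101 and n = 37 − 18 = 19.

n = 19 weeks with total 101 claims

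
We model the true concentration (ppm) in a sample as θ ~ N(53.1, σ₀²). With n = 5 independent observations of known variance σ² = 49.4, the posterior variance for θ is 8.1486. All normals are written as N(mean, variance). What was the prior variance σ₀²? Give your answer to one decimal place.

For the Normal–Normal model with known σ², precisions add: τ_n = τ₀ + n/σ².
So 1/σ₀² = 1/8.1486 − 5/49.4 = 0.122720 − 0.101215 = 0.021505.
Hence σ₀² = 1/0.021505 ≈ 46.5.

σ₀² = 46.5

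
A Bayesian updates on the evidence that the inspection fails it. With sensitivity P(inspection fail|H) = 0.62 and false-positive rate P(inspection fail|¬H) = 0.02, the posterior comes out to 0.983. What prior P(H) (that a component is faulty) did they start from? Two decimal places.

Bayes' rule in odds form gives O(H|E) = O(H)·[P(E|H)/P(E|¬H)], hence O(H) = O(H|E)/LR.
Posterior odds = 0.983/(1−0.983) = 57.8235. LR = 0.62/0.02 = 31.0000.
Prior odds = 57.8235/31.0000 = 1.8653, so P(H) = 1.8653/(1+1.8653) ≈ 0.65.

P(H) = 0.65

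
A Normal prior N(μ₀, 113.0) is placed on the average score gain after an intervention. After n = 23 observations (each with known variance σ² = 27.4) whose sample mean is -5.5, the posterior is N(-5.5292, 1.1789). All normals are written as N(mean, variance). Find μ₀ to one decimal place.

μ₀ = -8.3

The posterior mean is a precision-weighted average: μ_n = (τ₀μ₀ + τ_data·x̄)/(τ₀+τ_data), with τ₀=1/σ₀² and τ_data=n/σ².
Here τ₀ = 1/113.0 = 0.008850 and τ_data = 23/27.4 = 0.839416, so τ_n = 0.848266.
Rearranging for μ₀: μ₀ = (μ_n·τ_n − τ_data·x̄)/τ₀ = (-5.5292·0.848266 − 0.839416·-5.5) / 0.008850 = -0.073444/0.008850 ≈ -8.3.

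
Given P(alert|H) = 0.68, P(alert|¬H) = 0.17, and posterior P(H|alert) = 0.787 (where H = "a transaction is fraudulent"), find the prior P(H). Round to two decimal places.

P(H) = 0.48

Bayes' rule in odds form gives O(H|E) = O(H)·[P(E|H)/P(E|¬H)], hence O(H) = O(H|E)/LR.
Posterior odds = 0.787/(1−0.787) = 3.6948. LR = 0.68/0.17 = 4.0000.
Prior odds = 3.6948/4.0000 = 0.9237, so P(H) = 0.9237/(1+0.9237) ≈ 0.48.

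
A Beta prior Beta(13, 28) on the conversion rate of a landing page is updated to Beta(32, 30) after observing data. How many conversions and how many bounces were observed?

Under Beta–binomial conjugacy the posterior parameters are (a+s, b+f).
Match parameters: s=32−13=19, f=30−28=2.

19 conversions and 2 bounces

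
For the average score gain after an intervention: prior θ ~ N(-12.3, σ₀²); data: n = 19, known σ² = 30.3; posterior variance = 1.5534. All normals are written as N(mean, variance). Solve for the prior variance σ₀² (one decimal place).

σ₀² = 59.9

Posterior precision equals prior precision plus data precision: 1/σ_n² = 1/σ₀² + n/σ².
So 1/σ₀² = 1/1.5534 − 19/30.3 = 0.643749 − 0.627063 = 0.016686.
Hence σ₀² = 1/0.016686 ≈ 59.9.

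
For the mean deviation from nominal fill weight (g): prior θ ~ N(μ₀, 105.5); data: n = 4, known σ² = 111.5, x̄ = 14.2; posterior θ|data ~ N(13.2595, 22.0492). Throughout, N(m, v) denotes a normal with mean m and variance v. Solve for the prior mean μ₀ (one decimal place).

The posterior mean is a precision-weighted average: μ_n = (τ₀μ₀ + τ_data·x̄)/(τ₀+τ_data), with τ₀=1/σ₀² and τ_data=n/σ².
Here τ₀ = 1/105.5 = 0.009479 and τ_data = 4/111.5 = 0.035874, so τ_n = 0.045353.
Rearranging for μ₀: μ₀ = (μ_n·τ_n − τ_data·x̄)/τ₀ = (13.2595·0.045353 − 0.035874·14.2) / 0.009479 = 0.091947/0.009479 ≈ 9.7.

μ₀ = 9.7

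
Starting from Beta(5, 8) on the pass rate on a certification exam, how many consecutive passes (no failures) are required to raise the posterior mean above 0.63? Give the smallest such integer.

k = 9

After k passes and 0 failures the posterior is Beta(5+k, 8), with mean (5+k)/(5+8+k).
Set (5+k)/(13+k) > 0.63 and solve: k > (0.63·13 − 5)/(1 − 0.63) = 8.622.
The smallest integer exceeding 8.622 is 9, and checking k=9: (14)/(22) = 0.6364 > 0.63.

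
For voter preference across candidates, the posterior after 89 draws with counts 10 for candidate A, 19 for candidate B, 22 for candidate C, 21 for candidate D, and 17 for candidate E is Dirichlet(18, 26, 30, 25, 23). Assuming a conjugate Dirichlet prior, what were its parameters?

Dirichlet(8, 7, 8, 4, 6)

For a Dirichlet(α) prior with multinomial counts c, the posterior is Dirichlet(α + c) componentwise.
Subtract each count from the matching posterior parameter: 18−10=8, 26−19=7, 30−22=8, 25−21=4, 23−17=6.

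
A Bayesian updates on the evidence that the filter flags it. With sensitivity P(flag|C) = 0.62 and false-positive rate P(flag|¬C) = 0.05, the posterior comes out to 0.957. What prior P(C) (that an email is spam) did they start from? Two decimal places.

P(C) = 0.64

In odds form, posterior odds = prior odds × likelihood ratio, so prior odds = posterior odds ÷ LR.
Posterior odds = 0.957/(1−0.957) = 22.2558. LR = 0.62/0.05 = 12.4000.
Prior odds = 22.2558/12.4000 = 1.7948, so P(C) = 1.7948/(1+1.7948) ≈ 0.64.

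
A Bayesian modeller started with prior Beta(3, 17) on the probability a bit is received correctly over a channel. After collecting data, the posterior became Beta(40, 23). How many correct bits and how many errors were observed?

37 correct bits and 6 errors

Beta is conjugate to the binomial likelihood: posterior = Beta(a+s, b+f).
Match parameters: s=40−3=37, f=23−17=6.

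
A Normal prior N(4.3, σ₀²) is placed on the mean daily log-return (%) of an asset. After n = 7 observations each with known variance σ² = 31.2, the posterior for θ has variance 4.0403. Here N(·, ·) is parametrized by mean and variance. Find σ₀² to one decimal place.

σ₀² = 43.2

Posterior precision equals prior precision plus data precision: 1/σ_n² = 1/σ₀² + n/σ².
So 1/σ₀² = 1/4.0403 − 7/31.2 = 0.247506 − 0.224359 = 0.023147.
Hence σ₀² = 1/0.023147 ≈ 43.2.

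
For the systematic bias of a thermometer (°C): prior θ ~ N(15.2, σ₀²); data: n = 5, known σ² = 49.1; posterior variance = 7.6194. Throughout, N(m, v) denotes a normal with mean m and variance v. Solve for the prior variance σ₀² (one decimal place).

σ₀² = 34.0

Posterior precision equals prior precision plus data precision: 1/σ_n² = 1/σ₀² + n/σ².
So 1/σ₀² = 1/7.6194 − 5/49.1 = 0.131244 − 0.101833 = 0.029411.
Hence σ₀² = 1/0.029411 ≈ 34.0.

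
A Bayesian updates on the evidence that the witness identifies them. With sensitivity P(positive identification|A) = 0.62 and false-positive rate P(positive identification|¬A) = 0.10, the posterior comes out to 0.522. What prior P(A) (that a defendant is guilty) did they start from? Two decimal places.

P(A) = 0.15

Bayes' rule in odds form gives O(A|E) = O(A)·[P(E|A)/P(E|¬A)], hence O(A) = O(A|E)/LR.
Posterior odds = 0.522/(1−0.522) = 1.0921. LR = 0.62/0.10 = 6.2000.
Prior odds = 1.0921/6.2000 = 0.1761, so P(A) = 0.1761/(1+0.1761) ≈ 0.15.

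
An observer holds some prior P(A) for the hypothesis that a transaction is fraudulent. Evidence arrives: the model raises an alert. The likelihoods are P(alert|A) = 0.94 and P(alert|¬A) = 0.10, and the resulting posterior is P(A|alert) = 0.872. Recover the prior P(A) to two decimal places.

P(A) = 0.42

In odds form, posterior odds = prior odds × likelihood ratio, so prior odds = posterior odds ÷ LR.
Posterior odds = 0.872/(1−0.872) = 6.8125. LR = 0.94/0.10 = 9.4000.
Prior odds = 6.8125/9.4000 = 0.7247, so P(A) = 0.7247/(1+0.7247) ≈ 0.42.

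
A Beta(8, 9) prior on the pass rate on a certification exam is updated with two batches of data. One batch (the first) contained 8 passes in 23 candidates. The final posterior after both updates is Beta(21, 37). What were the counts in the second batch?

5 passes and 13 failures

Sequential conjugate updates are equivalent to a single update on the pooled data, so total successes = posterior α − prior α and total failures = posterior β − prior β.
Total across both batches: 21−8=13 passes, 37−9=28 failures.
Subtract the first batch: 13−8=5 passes and 28−15=13 failures.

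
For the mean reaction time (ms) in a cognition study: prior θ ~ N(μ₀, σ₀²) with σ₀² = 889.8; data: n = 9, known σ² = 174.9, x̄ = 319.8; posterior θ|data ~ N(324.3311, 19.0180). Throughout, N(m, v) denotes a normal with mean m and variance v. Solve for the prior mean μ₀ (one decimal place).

The posterior mean is a precision-weighted average: μ_n = (τ₀μ₀ + τ_data·x̄)/(τ₀+τ_data), with τ₀=1/σ₀² and τ_data=n/σ².
Here τ₀ = 1/889.8 = 0.001124 and τ_data = 9/174.9 = 0.051458, so τ_n = 0.052582.
Rearranging for μ₀: μ₀ = (μ_n·τ_n − τ_data·x̄)/τ₀ = (324.3311·0.052582 − 0.051458·319.8) / 0.001124 = 0.597710/0.001124 ≈ 531.8.

μ₀ = 531.8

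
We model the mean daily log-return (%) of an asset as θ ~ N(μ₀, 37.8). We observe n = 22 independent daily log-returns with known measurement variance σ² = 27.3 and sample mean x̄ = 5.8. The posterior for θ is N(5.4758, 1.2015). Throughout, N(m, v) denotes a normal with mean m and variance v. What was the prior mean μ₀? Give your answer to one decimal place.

The posterior mean is a precision-weighted average: μ_n = (τ₀μ₀ + τ_data·x̄)/(τ₀+τ_data), with τ₀=1/σ₀² and τ_data=n/σ².
Here τ₀ = 1/37.8 = 0.026455 and τ_data = 22/27.3 = 0.805861, so τ_n = 0.832316.
Rearranging for μ₀: μ₀ = (μ_n·τ_n − τ_data·x̄)/τ₀ = (5.4758·0.832316 − 0.805861·5.8) / 0.026455 = -0.116398/0.026455 ≈ -4.4.

μ₀ = -4.4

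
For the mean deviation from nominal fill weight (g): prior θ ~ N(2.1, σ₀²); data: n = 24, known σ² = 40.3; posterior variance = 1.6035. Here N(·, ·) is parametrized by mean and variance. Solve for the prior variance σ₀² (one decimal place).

For the Normal–Normal model with known σ², precisions add: τ_n = τ₀ + n/σ².
So 1/σ₀² = 1/1.6035 − 24/40.3 = 0.623636 − 0.595533 = 0.028103.
Hence σ₀² = 1/0.028103 ≈ 35.6.

σ₀² = 35.6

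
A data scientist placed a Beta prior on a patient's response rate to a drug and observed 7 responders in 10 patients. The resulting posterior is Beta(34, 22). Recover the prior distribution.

Under Beta–binomial conjugacy the posterior parameters are (α+s, β+f).
So α = 34 − 7 = 27 and β = 22 − 3 = 19.

Beta(27, 19)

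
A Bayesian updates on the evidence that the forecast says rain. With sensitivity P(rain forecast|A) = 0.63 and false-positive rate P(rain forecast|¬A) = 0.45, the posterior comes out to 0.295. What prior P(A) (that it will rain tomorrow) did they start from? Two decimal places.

Bayes' rule in odds form gives O(A|E) = O(A)·[P(E|A)/P(E|¬A)], hence O(A) = O(A|E)/LR.
Posterior odds = 0.295/(1−0.295) = 0.4184. LR = 0.63/0.45 = 1.4000.
Prior odds = 0.4184/1.4000 = 0.2989, so P(A) = 0.2989/(1+0.2989) ≈ 0.23.

P(A) = 0.23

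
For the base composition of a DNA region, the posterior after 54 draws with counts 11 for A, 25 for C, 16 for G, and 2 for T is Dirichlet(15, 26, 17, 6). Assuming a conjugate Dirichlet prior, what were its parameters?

For a Dirichlet(α) prior with multinomial counts c, the posterior is Dirichlet(α + c) componentwise.
Subtract each count from the matching posterior parameter: 15−11=4, 26−25=1, 17−16=1, 6−2=4.

Dirichlet(4, 1, 1, 4)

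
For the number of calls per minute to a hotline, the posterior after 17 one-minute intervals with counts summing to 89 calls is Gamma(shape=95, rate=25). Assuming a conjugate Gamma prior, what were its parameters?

Gamma(shape=6, rate=8)

A Gamma(α, β) prior (rate parametrization) on a Poisson rate with n observations summing to S gives posterior Gamma(α+S, β+n).
So α = 95 − 89 = 6 and β = 25 − 17 = 8.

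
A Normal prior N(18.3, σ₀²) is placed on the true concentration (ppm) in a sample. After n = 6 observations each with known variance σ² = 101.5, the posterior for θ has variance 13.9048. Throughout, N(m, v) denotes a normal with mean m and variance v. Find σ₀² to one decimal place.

σ₀² = 78.1

Posterior precision equals prior precision plus data precision: 1/σ_n² = 1/σ₀² + n/σ².
So 1/σ₀² = 1/13.9048 − 6/101.5 = 0.071918 − 0.059113 = 0.012805.
Hence σ₀² = 1/0.012805 ≈ 78.1.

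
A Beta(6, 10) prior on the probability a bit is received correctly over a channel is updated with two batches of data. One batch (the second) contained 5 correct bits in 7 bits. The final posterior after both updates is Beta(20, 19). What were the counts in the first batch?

9 correct bits and 7 errors

Sequential conjugate updates are equivalent to a single update on the pooled data, so total successes = posterior α − prior α and total failures = posterior β − prior β.
Total across both batches: 20−6=14 correct bits, 19−10=9 errors.
Subtract the second batch: 14−5=9 correct bits and 9−2=7 errors.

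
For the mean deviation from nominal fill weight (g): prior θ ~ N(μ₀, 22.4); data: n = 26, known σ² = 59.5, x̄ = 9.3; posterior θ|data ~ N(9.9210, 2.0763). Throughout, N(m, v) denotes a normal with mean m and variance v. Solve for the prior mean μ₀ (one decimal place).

With known observation variance, the Normal–Normal posterior has precision τ_n = τ₀ + n/σ² and mean μ_n = (τ₀μ₀ + (n/σ²)x̄)/τ_n.
Here τ₀ = 1/22.4 = 0.044643 and τ_data = 26/59.5 = 0.436975, so τ_n = 0.481618.
Rearranging for μ₀: μ₀ = (μ_n·τ_n − τ_data·x̄)/τ₀ = (9.9210·0.481618 − 0.436975·9.3) / 0.044643 = 0.714265/0.044643 ≈ 16.0.

μ₀ = 16.0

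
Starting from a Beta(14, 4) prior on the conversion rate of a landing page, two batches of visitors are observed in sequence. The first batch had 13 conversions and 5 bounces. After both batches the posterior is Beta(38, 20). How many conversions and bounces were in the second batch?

Sequential conjugate updates are equivalent to a single update on the pooled data, so total successes = posterior α − prior α and total failures = posterior β − prior β.
Total across both batches: 38−14=24 conversions, 20−4=16 bounces.
Subtract the first batch: 24−13=11 conversions and 16−5=11 bounces.

11 conversions and 11 bounces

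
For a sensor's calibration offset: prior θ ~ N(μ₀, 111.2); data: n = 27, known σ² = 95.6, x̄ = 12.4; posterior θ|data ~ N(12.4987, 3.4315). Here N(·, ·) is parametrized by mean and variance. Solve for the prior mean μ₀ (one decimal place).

With known observation variance, the Normal–Normal posterior has precision τ_n = τ₀ + n/σ² and mean μ_n = (τ₀μ₀ + (n/σ²)x̄)/τ_n.
Here τ₀ = 1/111.2 = 0.008993 and τ_data = 27/95.6 = 0.282427, so τ_n = 0.291420.
Rearranging for μ₀: μ₀ = (μ_n·τ_n − τ_data·x̄)/τ₀ = (12.4987·0.291420 − 0.282427·12.4) / 0.008993 = 0.140276/0.008993 ≈ 15.6.

μ₀ = 15.6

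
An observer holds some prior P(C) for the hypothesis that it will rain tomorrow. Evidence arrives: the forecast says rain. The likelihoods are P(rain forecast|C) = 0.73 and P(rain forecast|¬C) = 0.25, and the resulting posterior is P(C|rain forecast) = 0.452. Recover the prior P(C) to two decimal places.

Bayes' rule in odds form gives O(C|E) = O(C)·[P(E|C)/P(E|¬C)], hence O(C) = O(C|E)/LR.
Posterior odds = 0.452/(1−0.452) = 0.8248. LR = 0.73/0.25 = 2.9200.
Prior odds = 0.8248/2.9200 = 0.2825, so P(C) = 0.2825/(1+0.2825) ≈ 0.22.

P(C) = 0.22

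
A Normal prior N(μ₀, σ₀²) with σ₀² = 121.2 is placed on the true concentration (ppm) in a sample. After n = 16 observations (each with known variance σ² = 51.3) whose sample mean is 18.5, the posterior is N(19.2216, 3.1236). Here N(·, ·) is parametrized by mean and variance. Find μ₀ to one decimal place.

The posterior mean is a precision-weighted average: μ_n = (τ₀μ₀ + τ_data·x̄)/(τ₀+τ_data), with τ₀=1/σ₀² and τ_data=n/σ².
Here τ₀ = 1/121.2 = 0.008251 and τ_data = 16/51.3 = 0.311891, so τ_n = 0.320142.
Rearranging for μ₀: μ₀ = (μ_n·τ_n − τ_data·x̄)/τ₀ = (19.2216·0.320142 − 0.311891·18.5) / 0.008251 = 0.383658/0.008251 ≈ 46.5.

μ₀ = 46.5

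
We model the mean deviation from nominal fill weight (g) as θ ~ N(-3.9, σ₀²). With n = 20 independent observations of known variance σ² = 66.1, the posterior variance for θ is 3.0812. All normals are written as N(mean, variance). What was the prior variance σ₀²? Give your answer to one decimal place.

σ₀² = 45.5

For the Normal–Normal model with known σ², precisions add: τ_n = τ₀ + n/σ².
So 1/σ₀² = 1/3.0812 − 20/66.1 = 0.324549 − 0.302572 = 0.021977.
Hence σ₀² = 1/0.021977 ≈ 45.5.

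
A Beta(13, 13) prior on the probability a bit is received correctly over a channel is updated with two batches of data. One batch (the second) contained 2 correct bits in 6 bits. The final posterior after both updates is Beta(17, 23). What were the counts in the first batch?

Sequential conjugate updates are equivalent to a single update on the pooled data, so total successes = posterior α − prior α and total failures = posterior β − prior β.
Total across both batches: 17−13=4 correct bits, 23−13=10 errors.
Subtract the second batch: 4−2=2 correct bits and 10−4=6 errors.

2 correct bits and 6 errors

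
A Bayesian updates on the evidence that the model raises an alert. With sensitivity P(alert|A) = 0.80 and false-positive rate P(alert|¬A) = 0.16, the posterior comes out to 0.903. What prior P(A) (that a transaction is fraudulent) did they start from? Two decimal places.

P(A) = 0.65

Bayes' rule in odds form gives O(A|E) = O(A)·[P(E|A)/P(E|¬A)], hence O(A) = O(A|E)/LR.
Posterior odds = 0.903/(1−0.903) = 9.3093. LR = 0.80/0.16 = 5.0000.
Prior odds = 9.3093/5.0000 = 1.8619, so P(A) = 1.8619/(1+1.8619) ≈ 0.65.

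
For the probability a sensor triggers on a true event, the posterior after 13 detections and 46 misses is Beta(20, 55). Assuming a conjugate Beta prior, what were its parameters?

Beta(7, 9)

Under Beta–binomial conjugacy the posterior parameters are (α+s, β+f).
Subtract the data counts: 20−13=7, 55−46=9.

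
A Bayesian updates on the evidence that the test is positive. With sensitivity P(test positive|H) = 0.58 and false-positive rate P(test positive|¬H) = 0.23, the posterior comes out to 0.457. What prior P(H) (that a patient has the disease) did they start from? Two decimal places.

P(H) = 0.25

In odds form, posterior odds = prior odds × likelihood ratio, so prior odds = posterior odds ÷ LR.
Posterior odds = 0.457/(1−0.457) = 0.8416. LR = 0.58/0.23 = 2.5217.
Prior odds = 0.8416/2.5217 = 0.3337, so P(H) = 0.3337/(1+0.3337) ≈ 0.25.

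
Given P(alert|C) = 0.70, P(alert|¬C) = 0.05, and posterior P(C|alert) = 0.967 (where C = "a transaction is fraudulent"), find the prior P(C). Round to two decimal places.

P(C) = 0.68

Bayes' rule in odds form gives O(C|E) = O(C)·[P(E|C)/P(E|¬C)], hence O(C) = O(C|E)/LR.
Posterior odds = 0.967/(1−0.967) = 29.3030. LR = 0.70/0.05 = 14.0000.
Prior odds = 29.3030/14.0000 = 2.0931, so P(C) = 2.0931/(1+2.0931) ≈ 0.68.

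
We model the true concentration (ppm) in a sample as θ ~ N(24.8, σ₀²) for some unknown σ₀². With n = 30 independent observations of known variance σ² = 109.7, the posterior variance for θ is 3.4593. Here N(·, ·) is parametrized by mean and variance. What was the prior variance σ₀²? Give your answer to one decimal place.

σ₀² = 64.1

For the Normal–Normal model with known σ², precisions add: τ_n = τ₀ + n/σ².
So 1/σ₀² = 1/3.4593 − 30/109.7 = 0.289076 − 0.273473 = 0.015603.
Hence σ₀² = 1/0.015603 ≈ 64.1.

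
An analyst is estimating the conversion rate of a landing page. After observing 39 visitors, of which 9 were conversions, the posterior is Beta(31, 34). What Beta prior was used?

Under Beta–binomial conjugacy the posterior parameters are (α+s, β+f).
So α = 31 − 9 = 22 and β = 34 − 30 = 4.

Beta(22, 4)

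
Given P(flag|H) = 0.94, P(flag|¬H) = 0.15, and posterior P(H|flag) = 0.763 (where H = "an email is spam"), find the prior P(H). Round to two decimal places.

In odds form, posterior odds = prior odds × likelihood ratio, so prior odds = posterior odds ÷ LR.
Posterior odds = 0.763/(1−0.763) = 3.2194. LR = 0.94/0.15 = 6.2667.
Prior odds = 3.2194/6.2667 = 0.5137, so P(H) = 0.5137/(1+0.5137) ≈ 0.34.

P(H) = 0.34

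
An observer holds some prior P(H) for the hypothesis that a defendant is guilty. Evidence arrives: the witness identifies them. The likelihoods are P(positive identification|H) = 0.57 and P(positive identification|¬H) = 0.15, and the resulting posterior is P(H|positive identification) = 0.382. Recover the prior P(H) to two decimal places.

Bayes' rule in odds form gives O(H|E) = O(H)·[P(E|H)/P(E|¬H)], hence O(H) = O(H|E)/LR.
Posterior odds = 0.382/(1−0.382) = 0.6181. LR = 0.57/0.15 = 3.8000.
Prior odds = 0.6181/3.8000 = 0.1627, so P(H) = 0.1627/(1+0.1627) ≈ 0.14.

P(H) = 0.14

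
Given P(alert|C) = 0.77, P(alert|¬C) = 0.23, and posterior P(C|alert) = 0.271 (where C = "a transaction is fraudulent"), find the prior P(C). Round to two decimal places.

In odds form, posterior odds = prior odds × likelihood ratio, so prior odds = posterior odds ÷ LR.
Posterior odds = 0.271/(1−0.271) = 0.3717. LR = 0.77/0.23 = 3.3478.
Prior odds = 0.3717/3.3478 = 0.1110, so P(C) = 0.1110/(1+0.1110) ≈ 0.10.

P(C) = 0.10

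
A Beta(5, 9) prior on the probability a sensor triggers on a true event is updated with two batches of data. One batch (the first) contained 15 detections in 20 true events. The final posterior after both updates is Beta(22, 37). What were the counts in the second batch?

2 detections and 23 misses

Because Beta–binomial updating is additive in the counts, the combined data contributed (α_post−α_prior, β_post−β_prior) successes and failures.
Total across both batches: 22−5=17 detections, 37−9=28 misses.
Subtract the first batch: 17−15=2 detections and 28−5=23 misses.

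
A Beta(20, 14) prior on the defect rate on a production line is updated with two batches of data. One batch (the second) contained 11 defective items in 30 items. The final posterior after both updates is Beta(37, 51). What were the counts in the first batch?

Because Beta–binomial updating is additive in the counts, the combined data contributed (α_post−α_prior, β_post−β_prior) successes and failures.
Total across both batches: 37−20=17 defective items, 51−14=37 good items.
Subtract the second batch: 17−11=6 defective items and 37−19=18 good items.

6 defective items and 18 good items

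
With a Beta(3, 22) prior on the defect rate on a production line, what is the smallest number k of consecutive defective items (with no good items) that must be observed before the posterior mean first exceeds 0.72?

k = 54

After k defective items and 0 good items the posterior is Beta(3+k, 22), with mean (3+k)/(3+22+k).
Set (3+k)/(25+k) > 0.72 and solve: k > (0.72·25 − 3)/(1 − 0.72) = 53.571.
The smallest integer exceeding 53.571 is 54, and checking k=54: (57)/(79) = 0.7215 > 0.72.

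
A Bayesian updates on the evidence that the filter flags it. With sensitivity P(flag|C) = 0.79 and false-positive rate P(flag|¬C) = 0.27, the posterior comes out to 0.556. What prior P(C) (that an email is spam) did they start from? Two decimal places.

P(C) = 0.30

Bayes' rule in odds form gives O(C|E) = O(C)·[P(E|C)/P(E|¬C)], hence O(C) = O(C|E)/LR.
Posterior odds = 0.556/(1−0.556) = 1.2523. LR = 0.79/0.27 = 2.9259.
Prior odds = 1.2523/2.9259 = 0.4280, so P(C) = 0.4280/(1+0.4280) ≈ 0.30.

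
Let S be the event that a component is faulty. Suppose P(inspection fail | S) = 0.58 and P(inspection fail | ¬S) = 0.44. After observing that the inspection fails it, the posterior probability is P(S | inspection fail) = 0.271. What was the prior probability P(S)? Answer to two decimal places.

In odds form, posterior odds = prior odds × likelihood ratio, so prior odds = posterior odds ÷ LR.
Posterior odds = 0.271/(1−0.271) = 0.3717. LR = 0.58/0.44 = 1.3182.
Prior odds = 0.3717/1.3182 = 0.2820, so P(S) = 0.2820/(1+0.2820) ≈ 0.22.

P(S) = 0.22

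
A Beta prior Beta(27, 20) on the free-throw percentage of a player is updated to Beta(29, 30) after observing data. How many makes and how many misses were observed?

Under Beta–binomial conjugacy the posterior parameters are (a+s, b+f).
Match parameters: s=29−27=2, f=30−20=10.

2 makes and 10 misses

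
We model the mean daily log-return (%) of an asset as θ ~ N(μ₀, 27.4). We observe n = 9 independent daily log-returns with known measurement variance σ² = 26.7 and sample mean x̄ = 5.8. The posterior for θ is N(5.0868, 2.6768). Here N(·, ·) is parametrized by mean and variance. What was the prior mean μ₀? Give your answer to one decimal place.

The posterior mean is a precision-weighted average: μ_n = (τ₀μ₀ + τ_data·x̄)/(τ₀+τ_data), with τ₀=1/σ₀² and τ_data=n/σ².
Here τ₀ = 1/27.4 = 0.036496 and τ_data = 9/26.7 = 0.337079, so τ_n = 0.373575.
Rearranging for μ₀: μ₀ = (μ_n·τ_n − τ_data·x̄)/τ₀ = (5.0868·0.373575 − 0.337079·5.8) / 0.036496 = -0.054757/0.036496 ≈ -1.5.

μ₀ = -1.5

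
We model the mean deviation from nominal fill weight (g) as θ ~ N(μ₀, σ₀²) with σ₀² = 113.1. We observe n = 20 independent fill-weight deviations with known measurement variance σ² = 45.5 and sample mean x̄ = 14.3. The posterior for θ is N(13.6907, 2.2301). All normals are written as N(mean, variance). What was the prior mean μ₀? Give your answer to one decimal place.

With known observation variance, the Normal–Normal posterior has precision τ_n = τ₀ + n/σ² and mean μ_n = (τ₀μ₀ + (n/σ²)x̄)/τ_n.
Here τ₀ = 1/113.1 = 0.008842 and τ_data = 20/45.5 = 0.439560, so τ_n = 0.448402.
Rearranging for μ₀: μ₀ = (μ_n·τ_n − τ_data·x̄)/τ₀ = (13.6907·0.448402 − 0.439560·14.3) / 0.008842 = -0.146771/0.008842 ≈ -16.6.

μ₀ = -16.6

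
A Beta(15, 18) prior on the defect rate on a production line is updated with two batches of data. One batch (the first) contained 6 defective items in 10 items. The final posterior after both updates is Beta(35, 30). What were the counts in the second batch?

14 defective items and 8 good items

Sequential conjugate updates are equivalent to a single update on the pooled data, so total successes = posterior α − prior α and total failures = posterior β − prior β.
Total across both batches: 35−15=20 defective items, 30−18=12 good items.
Subtract the first batch: 20−6=14 defective items and 12−4=8 good items.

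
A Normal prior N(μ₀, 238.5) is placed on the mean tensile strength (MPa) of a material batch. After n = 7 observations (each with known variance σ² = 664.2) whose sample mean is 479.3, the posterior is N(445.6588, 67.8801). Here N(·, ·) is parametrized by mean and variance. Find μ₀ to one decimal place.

With known observation variance, the Normal–Normal posterior has precision τ_n = τ₀ + n/σ² and mean μ_n = (τ₀μ₀ + (n/σ²)x̄)/τ_n.
Here τ₀ = 1/238.5 = 0.004193 and τ_data = 7/664.2 = 0.010539, so τ_n = 0.014732.
Rearranging for μ₀: μ₀ = (μ_n·τ_n − τ_data·x̄)/τ₀ = (445.6588·0.014732 − 0.010539·479.3) / 0.004193 = 1.514103/0.004193 ≈ 361.1.

μ₀ = 361.1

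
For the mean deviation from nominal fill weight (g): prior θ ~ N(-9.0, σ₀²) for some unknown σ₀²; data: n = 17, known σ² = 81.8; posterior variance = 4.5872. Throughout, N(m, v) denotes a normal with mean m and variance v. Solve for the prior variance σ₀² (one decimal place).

σ₀² = 98.3

Posterior precision equals prior precision plus data precision: 1/σ_n² = 1/σ₀² + n/σ².
So 1/σ₀² = 1/4.5872 − 17/81.8 = 0.217998 − 0.207824 = 0.010174.
Hence σ₀² = 1/0.010174 ≈ 98.3.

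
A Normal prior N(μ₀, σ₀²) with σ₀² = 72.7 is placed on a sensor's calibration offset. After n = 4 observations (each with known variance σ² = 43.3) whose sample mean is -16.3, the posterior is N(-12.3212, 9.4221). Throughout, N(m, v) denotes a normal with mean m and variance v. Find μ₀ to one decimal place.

μ₀ = 14.4

With known observation variance, the Normal–Normal posterior has precision τ_n = τ₀ + n/σ² and mean μ_n = (τ₀μ₀ + (n/σ²)x̄)/τ_n.
Here τ₀ = 1/72.7 = 0.013755 and τ_data = 4/43.3 = 0.092379, so τ_n = 0.106134.
Rearranging for μ₀: μ₀ = (μ_n·τ_n − τ_data·x̄)/τ₀ = (-12.3212·0.106134 − 0.092379·-16.3) / 0.013755 = 0.198079/0.013755 ≈ 14.4.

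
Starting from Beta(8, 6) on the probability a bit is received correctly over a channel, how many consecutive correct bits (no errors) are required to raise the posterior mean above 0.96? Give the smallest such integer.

After k correct bits and 0 errors the posterior is Beta(8+k, 6), with mean (8+k)/(8+6+k).
Set (8+k)/(14+k) > 0.96 and solve: k > (0.96·14 − 8)/(1 − 0.96) = 136.000.
The smallest integer exceeding 136.000 is 137, and checking k=137: (145)/(151) = 0.9603 > 0.96.

k = 137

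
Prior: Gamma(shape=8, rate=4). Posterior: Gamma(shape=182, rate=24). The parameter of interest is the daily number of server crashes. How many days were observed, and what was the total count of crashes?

A Gamma(α, β) prior (rate parametrization) on a Poisson rate with n observations summing to S gives posterior Gamma(α+S, β+n).
Matching: Σxᵢ = 182 − 8 = 174 and n = 24 − 4 = 20.

n = 20 days with total 174 crashes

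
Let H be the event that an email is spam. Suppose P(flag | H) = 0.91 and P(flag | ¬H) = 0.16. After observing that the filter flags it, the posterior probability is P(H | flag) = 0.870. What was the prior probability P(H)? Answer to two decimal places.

Bayes' rule in odds form gives O(H|E) = O(H)·[P(E|H)/P(E|¬H)], hence O(H) = O(H|E)/LR.
Posterior odds = 0.870/(1−0.870) = 6.6923. LR = 0.91/0.16 = 5.6875.
Prior odds = 6.6923/5.6875 = 1.1767, so P(H) = 1.1767/(1+1.1767) ≈ 0.54.

P(H) = 0.54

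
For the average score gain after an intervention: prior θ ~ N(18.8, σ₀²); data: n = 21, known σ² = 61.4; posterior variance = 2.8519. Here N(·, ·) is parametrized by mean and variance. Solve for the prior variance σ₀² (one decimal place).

σ₀² = 116.0

For the Normal–Normal model with known σ², precisions add: τ_n = τ₀ + n/σ².
So 1/σ₀² = 1/2.8519 − 21/61.4 = 0.350643 − 0.342020 = 0.008623.
Hence σ₀² = 1/0.008623 ≈ 116.0.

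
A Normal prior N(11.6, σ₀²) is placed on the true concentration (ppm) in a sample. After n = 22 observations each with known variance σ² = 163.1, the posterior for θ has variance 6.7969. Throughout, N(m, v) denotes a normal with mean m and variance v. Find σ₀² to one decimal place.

σ₀² = 81.7

For the Normal–Normal model with known σ², precisions add: τ_n = τ₀ + n/σ².
So 1/σ₀² = 1/6.7969 − 22/163.1 = 0.147126 − 0.134887 = 0.012239.
Hence σ₀² = 1/0.012239 ≈ 81.7.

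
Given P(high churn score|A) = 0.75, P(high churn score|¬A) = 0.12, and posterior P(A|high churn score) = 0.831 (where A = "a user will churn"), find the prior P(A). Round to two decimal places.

P(A) = 0.44

Bayes' rule in odds form gives O(A|E) = O(A)·[P(E|A)/P(E|¬A)], hence O(A) = O(A|E)/LR.
Posterior odds = 0.831/(1−0.831) = 4.9172. LR = 0.75/0.12 = 6.2500.
Prior odds = 4.9172/6.2500 = 0.7868, so P(A) = 0.7868/(1+0.7868) ≈ 0.44.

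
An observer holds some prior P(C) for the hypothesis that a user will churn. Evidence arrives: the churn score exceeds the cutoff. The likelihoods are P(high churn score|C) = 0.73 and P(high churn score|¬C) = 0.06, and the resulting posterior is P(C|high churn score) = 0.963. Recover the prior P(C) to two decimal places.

In odds form, posterior odds = prior odds × likelihood ratio, so prior odds = posterior odds ÷ LR.
Posterior odds = 0.963/(1−0.963) = 26.0270. LR = 0.73/0.06 = 12.1667.
Prior odds = 26.0270/12.1667 = 2.1392, so P(C) = 2.1392/(1+2.1392) ≈ 0.68.

P(C) = 0.68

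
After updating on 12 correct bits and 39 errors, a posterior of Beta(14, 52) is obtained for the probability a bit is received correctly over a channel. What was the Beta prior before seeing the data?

Beta(2, 13)

Under Beta–binomial conjugacy the posterior parameters are (α+s, β+f).
Subtract the data counts: 14−12=2, 52−39=13.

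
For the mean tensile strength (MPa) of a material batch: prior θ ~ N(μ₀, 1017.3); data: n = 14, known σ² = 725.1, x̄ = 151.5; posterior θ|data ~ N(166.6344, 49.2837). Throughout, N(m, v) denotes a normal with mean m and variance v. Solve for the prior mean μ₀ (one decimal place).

μ₀ = 463.9

The posterior mean is a precision-weighted average: μ_n = (τ₀μ₀ + τ_data·x̄)/(τ₀+τ_data), with τ₀=1/σ₀² and τ_data=n/σ².
Here τ₀ = 1/1017.3 = 0.000983 and τ_data = 14/725.1 = 0.019308, so τ_n = 0.020291.
Rearranging for μ₀: μ₀ = (μ_n·τ_n − τ_data·x̄)/τ₀ = (166.6344·0.020291 − 0.019308·151.5) / 0.000983 = 0.456017/0.000983 ≈ 463.9.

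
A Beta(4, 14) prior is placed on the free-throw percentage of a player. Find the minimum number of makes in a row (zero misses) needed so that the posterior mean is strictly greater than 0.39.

k = 5

After k makes and 0 misses the posterior is Beta(4+k, 14), with mean (4+k)/(4+14+k).
Set (4+k)/(18+k) > 0.39 and solve: k > (0.39·18 − 4)/(1 − 0.39) = 4.951.
The smallest integer exceeding 4.951 is 5, and checking k=5: (9)/(23) = 0.3913 > 0.39.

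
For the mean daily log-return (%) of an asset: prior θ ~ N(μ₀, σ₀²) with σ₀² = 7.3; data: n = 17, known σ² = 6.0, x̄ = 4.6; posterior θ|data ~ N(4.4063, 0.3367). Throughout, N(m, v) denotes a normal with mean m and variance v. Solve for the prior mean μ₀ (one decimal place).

μ₀ = 0.4

The posterior mean is a precision-weighted average: μ_n = (τ₀μ₀ + τ_data·x̄)/(τ₀+τ_data), with τ₀=1/σ₀² and τ_data=n/σ².
Here τ₀ = 1/7.3 = 0.136986 and τ_data = 17/6.0 = 2.833333, so τ_n = 2.970319.
Rearranging for μ₀: μ₀ = (μ_n·τ_n − τ_data·x̄)/τ₀ = (4.4063·2.970319 − 2.833333·4.6) / 0.136986 = 0.054785/0.136986 ≈ 0.4.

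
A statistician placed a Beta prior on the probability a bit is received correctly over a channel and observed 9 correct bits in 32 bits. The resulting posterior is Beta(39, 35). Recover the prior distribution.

A Beta(α, β) prior with s successes and f failures in binomial data gives a Beta(α+s, β+f) posterior.
So α = 39 − 9 = 30 and β = 35 − 23 = 12.

Beta(30, 12)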